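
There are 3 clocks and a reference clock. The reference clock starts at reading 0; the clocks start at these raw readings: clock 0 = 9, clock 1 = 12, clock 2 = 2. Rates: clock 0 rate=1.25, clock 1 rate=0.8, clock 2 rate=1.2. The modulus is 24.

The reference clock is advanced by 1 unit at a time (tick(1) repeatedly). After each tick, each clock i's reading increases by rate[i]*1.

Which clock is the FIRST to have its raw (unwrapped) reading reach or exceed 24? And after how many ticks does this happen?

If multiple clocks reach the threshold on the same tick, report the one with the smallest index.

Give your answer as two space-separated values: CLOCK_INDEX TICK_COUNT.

Answer: 0 12

Derivation:
clock 0: start=9, rate=1.25, needs 24-9 = 15; ticks = ceil(15/1.25) = ceil(12.0000) = 12; reading at tick 12 = 9 + 1.25*12 = 24.0000
clock 1: start=12, rate=0.8, needs 24-12 = 12; ticks = ceil(12/0.8) = ceil(15.0000) = 15; reading at tick 15 = 12 + 0.8*15 = 24.0000
clock 2: start=2, rate=1.2, needs 24-2 = 22; ticks = ceil(22/1.2) = ceil(18.3333) = 19; reading at tick 19 = 2 + 1.2*19 = 24.8000
Minimum tick count = 12; winners = [0]; smallest index = 0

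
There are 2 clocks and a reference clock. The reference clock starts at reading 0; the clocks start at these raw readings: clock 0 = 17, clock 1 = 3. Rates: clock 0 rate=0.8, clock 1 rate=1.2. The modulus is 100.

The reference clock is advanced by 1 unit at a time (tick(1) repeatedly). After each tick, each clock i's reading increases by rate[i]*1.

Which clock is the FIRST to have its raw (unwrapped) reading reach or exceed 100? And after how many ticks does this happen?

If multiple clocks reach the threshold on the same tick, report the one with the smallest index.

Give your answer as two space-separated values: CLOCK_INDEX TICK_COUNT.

Answer: 1 81

Derivation:
clock 0: start=17, rate=0.8, needs 100-17 = 83; ticks = ceil(83/0.8) = ceil(103.7500) = 104; reading at tick 104 = 17 + 0.8*104 = 100.2000
clock 1: start=3, rate=1.2, needs 100-3 = 97; ticks = ceil(97/1.2) = ceil(80.8333) = 81; reading at tick 81 = 3 + 1.2*81 = 100.2000
Minimum tick count = 81; winners = [1]; smallest index = 1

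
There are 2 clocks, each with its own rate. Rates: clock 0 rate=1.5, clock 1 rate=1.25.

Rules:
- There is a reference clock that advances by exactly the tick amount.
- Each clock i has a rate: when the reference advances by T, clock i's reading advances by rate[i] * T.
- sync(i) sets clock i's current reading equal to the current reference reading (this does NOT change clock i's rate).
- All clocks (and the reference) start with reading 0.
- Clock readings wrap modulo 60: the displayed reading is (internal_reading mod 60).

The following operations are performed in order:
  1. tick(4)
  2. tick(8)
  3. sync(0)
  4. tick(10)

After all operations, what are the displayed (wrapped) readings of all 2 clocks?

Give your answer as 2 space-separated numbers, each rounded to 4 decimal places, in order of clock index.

After op 1 tick(4): ref=4.0000 raw=[6.0000 5.0000]
After op 2 tick(8): ref=12.0000 raw=[18.0000 15.0000]
After op 3 sync(0): ref=12.0000 raw=[12.0000 15.0000]
After op 4 tick(10): ref=22.0000 raw=[27.0000 27.5000]
Wrap final raw readings (mod 60): 27.0000 mod 60 = 27.0000; 27.5000 mod 60 = 27.5000

Answer: 27.0000 27.5000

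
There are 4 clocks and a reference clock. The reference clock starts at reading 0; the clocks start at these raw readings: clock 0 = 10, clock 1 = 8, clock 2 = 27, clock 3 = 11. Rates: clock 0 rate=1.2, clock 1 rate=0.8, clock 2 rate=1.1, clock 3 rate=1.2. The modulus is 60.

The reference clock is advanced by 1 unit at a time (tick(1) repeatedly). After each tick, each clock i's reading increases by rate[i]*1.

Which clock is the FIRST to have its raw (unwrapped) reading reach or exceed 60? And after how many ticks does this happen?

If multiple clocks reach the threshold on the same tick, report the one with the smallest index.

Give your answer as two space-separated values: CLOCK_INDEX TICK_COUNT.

Answer: 2 30

Derivation:
clock 0: start=10, rate=1.2, needs 60-10 = 50; ticks = ceil(50/1.2) = ceil(41.6667) = 42; reading at tick 42 = 10 + 1.2*42 = 60.4000
clock 1: start=8, rate=0.8, needs 60-8 = 52; ticks = ceil(52/0.8) = ceil(65.0000) = 65; reading at tick 65 = 8 + 0.8*65 = 60.0000
clock 2: start=27, rate=1.1, needs 60-27 = 33; ticks = ceil(33/1.1) = ceil(30.0000) = 30; reading at tick 30 = 27 + 1.1*30 = 60.0000
clock 3: start=11, rate=1.2, needs 60-11 = 49; ticks = ceil(49/1.2) = ceil(40.8333) = 41; reading at tick 41 = 11 + 1.2*41 = 60.2000
Minimum tick count = 30; winners = [2]; smallest index = 2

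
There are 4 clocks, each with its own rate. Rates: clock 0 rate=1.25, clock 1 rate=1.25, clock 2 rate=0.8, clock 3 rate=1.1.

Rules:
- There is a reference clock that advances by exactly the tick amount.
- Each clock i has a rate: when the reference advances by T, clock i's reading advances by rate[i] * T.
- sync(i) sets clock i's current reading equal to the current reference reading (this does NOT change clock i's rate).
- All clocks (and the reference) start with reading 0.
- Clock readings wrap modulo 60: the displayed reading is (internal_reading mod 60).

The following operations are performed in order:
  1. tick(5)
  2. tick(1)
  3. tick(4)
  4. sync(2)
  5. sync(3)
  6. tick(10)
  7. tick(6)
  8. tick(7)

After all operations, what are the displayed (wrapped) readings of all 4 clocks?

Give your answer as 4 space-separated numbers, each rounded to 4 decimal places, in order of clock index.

After op 1 tick(5): ref=5.0000 raw=[6.2500 6.2500 4.0000 5.5000]
After op 2 tick(1): ref=6.0000 raw=[7.5000 7.5000 4.8000 6.6000]
After op 3 tick(4): ref=10.0000 raw=[12.5000 12.5000 8.0000 11.0000]
After op 4 sync(2): ref=10.0000 raw=[12.5000 12.5000 10.0000 11.0000]
After op 5 sync(3): ref=10.0000 raw=[12.5000 12.5000 10.0000 10.0000]
After op 6 tick(10): ref=20.0000 raw=[25.0000 25.0000 18.0000 21.0000]
After op 7 tick(6): ref=26.0000 raw=[32.5000 32.5000 22.8000 27.6000]
After op 8 tick(7): ref=33.0000 raw=[41.2500 41.2500 28.4000 35.3000]
Wrap final raw readings (mod 60): 41.2500 mod 60 = 41.2500; 41.2500 mod 60 = 41.2500; 28.4000 mod 60 = 28.4000; 35.3000 mod 60 = 35.3000

Answer: 41.2500 41.2500 28.4000 35.3000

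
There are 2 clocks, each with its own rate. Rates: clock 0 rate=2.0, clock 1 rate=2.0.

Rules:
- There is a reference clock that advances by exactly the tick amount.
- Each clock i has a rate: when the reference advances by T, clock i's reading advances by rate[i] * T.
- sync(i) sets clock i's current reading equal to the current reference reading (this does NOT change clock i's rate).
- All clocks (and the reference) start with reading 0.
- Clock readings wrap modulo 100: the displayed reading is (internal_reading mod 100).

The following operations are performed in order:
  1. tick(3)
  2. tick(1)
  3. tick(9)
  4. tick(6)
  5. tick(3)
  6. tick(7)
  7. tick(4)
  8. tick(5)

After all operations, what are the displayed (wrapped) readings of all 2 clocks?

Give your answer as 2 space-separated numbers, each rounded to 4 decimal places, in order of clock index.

Answer: 76.0000 76.0000

Derivation:
After op 1 tick(3): ref=3.0000 raw=[6.0000 6.0000]
After op 2 tick(1): ref=4.0000 raw=[8.0000 8.0000]
After op 3 tick(9): ref=13.0000 raw=[26.0000 26.0000]
After op 4 tick(6): ref=19.0000 raw=[38.0000 38.0000]
After op 5 tick(3): ref=22.0000 raw=[44.0000 44.0000]
After op 6 tick(7): ref=29.0000 raw=[58.0000 58.0000]
After op 7 tick(4): ref=33.0000 raw=[66.0000 66.0000]
After op 8 tick(5): ref=38.0000 raw=[76.0000 76.0000]
Wrap final raw readings (mod 100): 76.0000 mod 100 = 76.0000; 76.0000 mod 100 = 76.0000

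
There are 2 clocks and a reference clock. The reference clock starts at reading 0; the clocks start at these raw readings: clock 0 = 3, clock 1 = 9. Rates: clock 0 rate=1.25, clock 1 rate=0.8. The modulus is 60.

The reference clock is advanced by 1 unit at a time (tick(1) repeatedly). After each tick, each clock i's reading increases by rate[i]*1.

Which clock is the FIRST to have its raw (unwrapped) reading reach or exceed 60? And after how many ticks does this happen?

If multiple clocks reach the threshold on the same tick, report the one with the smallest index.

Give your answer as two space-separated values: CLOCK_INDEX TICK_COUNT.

Answer: 0 46

Derivation:
clock 0: start=3, rate=1.25, needs 60-3 = 57; ticks = ceil(57/1.25) = ceil(45.6000) = 46; reading at tick 46 = 3 + 1.25*46 = 60.5000
clock 1: start=9, rate=0.8, needs 60-9 = 51; ticks = ceil(51/0.8) = ceil(63.7500) = 64; reading at tick 64 = 9 + 0.8*64 = 60.2000
Minimum tick count = 46; winners = [0]; smallest index = 0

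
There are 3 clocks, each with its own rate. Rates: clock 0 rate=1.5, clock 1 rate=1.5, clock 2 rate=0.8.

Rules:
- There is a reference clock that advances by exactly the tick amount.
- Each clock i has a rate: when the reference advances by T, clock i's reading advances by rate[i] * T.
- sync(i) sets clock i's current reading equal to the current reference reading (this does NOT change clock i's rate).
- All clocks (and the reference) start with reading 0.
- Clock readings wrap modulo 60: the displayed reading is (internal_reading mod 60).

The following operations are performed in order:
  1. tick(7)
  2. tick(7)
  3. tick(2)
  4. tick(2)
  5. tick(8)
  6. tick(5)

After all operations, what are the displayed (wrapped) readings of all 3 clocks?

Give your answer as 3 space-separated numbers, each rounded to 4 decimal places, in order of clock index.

After op 1 tick(7): ref=7.0000 raw=[10.5000 10.5000 5.6000]
After op 2 tick(7): ref=14.0000 raw=[21.0000 21.0000 11.2000]
After op 3 tick(2): ref=16.0000 raw=[24.0000 24.0000 12.8000]
After op 4 tick(2): ref=18.0000 raw=[27.0000 27.0000 14.4000]
After op 5 tick(8): ref=26.0000 raw=[39.0000 39.0000 20.8000]
After op 6 tick(5): ref=31.0000 raw=[46.5000 46.5000 24.8000]
Wrap final raw readings (mod 60): 46.5000 mod 60 = 46.5000; 46.5000 mod 60 = 46.5000; 24.8000 mod 60 = 24.8000

Answer: 46.5000 46.5000 24.8000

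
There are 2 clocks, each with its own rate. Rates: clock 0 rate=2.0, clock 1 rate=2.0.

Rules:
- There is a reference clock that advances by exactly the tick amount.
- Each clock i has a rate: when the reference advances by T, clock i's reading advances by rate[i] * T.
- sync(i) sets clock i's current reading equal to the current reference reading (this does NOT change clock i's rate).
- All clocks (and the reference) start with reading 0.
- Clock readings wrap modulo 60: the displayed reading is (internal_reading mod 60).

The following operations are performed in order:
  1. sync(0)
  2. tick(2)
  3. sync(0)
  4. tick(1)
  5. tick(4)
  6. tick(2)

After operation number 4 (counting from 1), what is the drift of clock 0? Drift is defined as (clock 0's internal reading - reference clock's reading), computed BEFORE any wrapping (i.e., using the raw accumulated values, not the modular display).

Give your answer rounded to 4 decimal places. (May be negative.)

After op 1 sync(0): ref=0.0000 raw=[0.0000 0.0000]
After op 2 tick(2): ref=2.0000 raw=[4.0000 4.0000]
After op 3 sync(0): ref=2.0000 raw=[2.0000 4.0000]
After op 4 tick(1): ref=3.0000 raw=[4.0000 6.0000]
Drift of clock 0 after op 4: 4.0000 - 3.0000 = 1.0000

Answer: 1.0000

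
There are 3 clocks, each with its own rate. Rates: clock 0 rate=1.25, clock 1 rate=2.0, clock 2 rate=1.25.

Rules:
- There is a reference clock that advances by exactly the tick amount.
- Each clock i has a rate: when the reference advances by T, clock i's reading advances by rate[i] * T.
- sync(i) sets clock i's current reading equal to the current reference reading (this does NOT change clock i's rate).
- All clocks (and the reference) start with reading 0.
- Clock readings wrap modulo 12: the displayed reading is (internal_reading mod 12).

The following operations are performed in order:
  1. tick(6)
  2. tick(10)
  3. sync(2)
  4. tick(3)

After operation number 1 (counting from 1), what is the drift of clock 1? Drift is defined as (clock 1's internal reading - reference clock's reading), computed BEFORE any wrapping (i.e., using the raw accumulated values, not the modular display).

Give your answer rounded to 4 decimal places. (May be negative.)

After op 1 tick(6): ref=6.0000 raw=[7.5000 12.0000 7.5000]
Drift of clock 1 after op 1: 12.0000 - 6.0000 = 6.0000

Answer: 6.0000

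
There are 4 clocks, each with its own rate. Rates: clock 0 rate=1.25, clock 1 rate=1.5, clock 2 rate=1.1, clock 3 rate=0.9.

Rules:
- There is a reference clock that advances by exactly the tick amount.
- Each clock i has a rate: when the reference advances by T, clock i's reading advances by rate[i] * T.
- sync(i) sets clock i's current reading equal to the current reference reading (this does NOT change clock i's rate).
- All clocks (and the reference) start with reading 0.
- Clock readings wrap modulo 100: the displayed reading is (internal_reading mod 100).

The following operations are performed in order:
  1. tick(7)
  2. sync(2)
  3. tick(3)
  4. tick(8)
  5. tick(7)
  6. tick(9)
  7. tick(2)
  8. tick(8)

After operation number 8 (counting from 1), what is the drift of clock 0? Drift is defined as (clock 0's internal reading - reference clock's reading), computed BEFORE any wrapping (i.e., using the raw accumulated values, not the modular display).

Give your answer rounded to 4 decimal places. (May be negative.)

Answer: 11.0000

Derivation:
After op 1 tick(7): ref=7.0000 raw=[8.7500 10.5000 7.7000 6.3000]
After op 2 sync(2): ref=7.0000 raw=[8.7500 10.5000 7.0000 6.3000]
After op 3 tick(3): ref=10.0000 raw=[12.5000 15.0000 10.3000 9.0000]
After op 4 tick(8): ref=18.0000 raw=[22.5000 27.0000 19.1000 16.2000]
After op 5 tick(7): ref=25.0000 raw=[31.2500 37.5000 26.8000 22.5000]
After op 6 tick(9): ref=34.0000 raw=[42.5000 51.0000 36.7000 30.6000]
After op 7 tick(2): ref=36.0000 raw=[45.0000 54.0000 38.9000 32.4000]
After op 8 tick(8): ref=44.0000 raw=[55.0000 66.0000 47.7000 39.6000]
Drift of clock 0 after op 8: 55.0000 - 44.0000 = 11.0000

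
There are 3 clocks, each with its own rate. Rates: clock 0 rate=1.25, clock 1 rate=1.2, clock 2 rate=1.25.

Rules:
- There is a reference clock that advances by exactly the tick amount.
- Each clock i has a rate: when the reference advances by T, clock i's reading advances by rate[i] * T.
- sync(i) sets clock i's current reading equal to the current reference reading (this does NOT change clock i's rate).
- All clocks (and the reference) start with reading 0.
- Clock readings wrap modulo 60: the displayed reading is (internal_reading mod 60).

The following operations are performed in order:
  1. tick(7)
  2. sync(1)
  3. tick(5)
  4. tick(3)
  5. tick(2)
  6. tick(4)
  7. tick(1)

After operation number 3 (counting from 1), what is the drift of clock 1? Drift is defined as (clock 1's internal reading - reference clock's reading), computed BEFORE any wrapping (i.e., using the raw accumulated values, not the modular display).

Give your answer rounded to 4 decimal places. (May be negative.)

After op 1 tick(7): ref=7.0000 raw=[8.7500 8.4000 8.7500]
After op 2 sync(1): ref=7.0000 raw=[8.7500 7.0000 8.7500]
After op 3 tick(5): ref=12.0000 raw=[15.0000 13.0000 15.0000]
Drift of clock 1 after op 3: 13.0000 - 12.0000 = 1.0000

Answer: 1.0000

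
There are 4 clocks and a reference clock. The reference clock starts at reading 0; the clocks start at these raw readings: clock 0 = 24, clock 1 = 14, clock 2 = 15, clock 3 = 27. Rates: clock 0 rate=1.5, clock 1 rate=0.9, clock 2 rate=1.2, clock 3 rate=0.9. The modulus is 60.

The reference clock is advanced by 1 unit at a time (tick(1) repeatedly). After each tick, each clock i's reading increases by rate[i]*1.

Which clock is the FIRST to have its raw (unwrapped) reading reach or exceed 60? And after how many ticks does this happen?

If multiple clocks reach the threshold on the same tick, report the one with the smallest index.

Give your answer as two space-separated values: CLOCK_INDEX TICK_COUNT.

clock 0: start=24, rate=1.5, needs 60-24 = 36; ticks = ceil(36/1.5) = ceil(24.0000) = 24; reading at tick 24 = 24 + 1.5*24 = 60.0000
clock 1: start=14, rate=0.9, needs 60-14 = 46; ticks = ceil(46/0.9) = ceil(51.1111) = 52; reading at tick 52 = 14 + 0.9*52 = 60.8000
clock 2: start=15, rate=1.2, needs 60-15 = 45; ticks = ceil(45/1.2) = ceil(37.5000) = 38; reading at tick 38 = 15 + 1.2*38 = 60.6000
clock 3: start=27, rate=0.9, needs 60-27 = 33; ticks = ceil(33/0.9) = ceil(36.6667) = 37; reading at tick 37 = 27 + 0.9*37 = 60.3000
Minimum tick count = 24; winners = [0]; smallest index = 0

Answer: 0 24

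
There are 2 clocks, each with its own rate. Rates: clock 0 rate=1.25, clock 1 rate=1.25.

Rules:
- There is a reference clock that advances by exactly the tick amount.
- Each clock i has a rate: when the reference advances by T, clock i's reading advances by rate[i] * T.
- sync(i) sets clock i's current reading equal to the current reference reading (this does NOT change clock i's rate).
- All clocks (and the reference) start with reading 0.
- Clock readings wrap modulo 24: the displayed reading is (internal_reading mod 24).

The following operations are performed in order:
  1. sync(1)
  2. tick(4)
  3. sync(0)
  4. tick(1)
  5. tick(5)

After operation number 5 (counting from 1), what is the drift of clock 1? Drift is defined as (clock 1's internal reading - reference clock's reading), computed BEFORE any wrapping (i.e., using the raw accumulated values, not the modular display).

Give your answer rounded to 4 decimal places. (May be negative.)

Answer: 2.5000

Derivation:
After op 1 sync(1): ref=0.0000 raw=[0.0000 0.0000]
After op 2 tick(4): ref=4.0000 raw=[5.0000 5.0000]
After op 3 sync(0): ref=4.0000 raw=[4.0000 5.0000]
After op 4 tick(1): ref=5.0000 raw=[5.2500 6.2500]
After op 5 tick(5): ref=10.0000 raw=[11.5000 12.5000]
Drift of clock 1 after op 5: 12.5000 - 10.0000 = 2.5000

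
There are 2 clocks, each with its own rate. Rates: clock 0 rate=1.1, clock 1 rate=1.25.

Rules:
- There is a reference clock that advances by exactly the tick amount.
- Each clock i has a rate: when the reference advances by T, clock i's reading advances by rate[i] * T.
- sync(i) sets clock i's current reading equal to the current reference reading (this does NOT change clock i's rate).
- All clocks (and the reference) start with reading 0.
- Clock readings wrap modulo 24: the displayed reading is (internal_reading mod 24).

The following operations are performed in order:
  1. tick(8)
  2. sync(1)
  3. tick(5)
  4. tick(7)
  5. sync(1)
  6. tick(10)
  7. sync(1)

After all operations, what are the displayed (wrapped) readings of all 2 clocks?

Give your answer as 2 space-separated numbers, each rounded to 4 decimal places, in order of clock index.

Answer: 9.0000 6.0000

Derivation:
After op 1 tick(8): ref=8.0000 raw=[8.8000 10.0000]
After op 2 sync(1): ref=8.0000 raw=[8.8000 8.0000]
After op 3 tick(5): ref=13.0000 raw=[14.3000 14.2500]
After op 4 tick(7): ref=20.0000 raw=[22.0000 23.0000]
After op 5 sync(1): ref=20.0000 raw=[22.0000 20.0000]
After op 6 tick(10): ref=30.0000 raw=[33.0000 32.5000]
After op 7 sync(1): ref=30.0000 raw=[33.0000 30.0000]
Wrap final raw readings (mod 24): 33.0000 mod 24 = 9.0000; 30.0000 mod 24 = 6.0000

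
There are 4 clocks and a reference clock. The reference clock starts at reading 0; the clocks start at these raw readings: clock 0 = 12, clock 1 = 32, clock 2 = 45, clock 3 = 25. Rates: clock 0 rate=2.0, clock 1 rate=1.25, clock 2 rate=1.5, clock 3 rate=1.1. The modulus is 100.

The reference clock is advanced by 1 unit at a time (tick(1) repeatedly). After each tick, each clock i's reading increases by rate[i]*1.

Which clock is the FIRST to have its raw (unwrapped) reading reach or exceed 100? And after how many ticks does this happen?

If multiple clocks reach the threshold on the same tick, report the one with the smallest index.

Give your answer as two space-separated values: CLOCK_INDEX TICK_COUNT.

clock 0: start=12, rate=2.0, needs 100-12 = 88; ticks = ceil(88/2.0) = ceil(44.0000) = 44; reading at tick 44 = 12 + 2.0*44 = 100.0000
clock 1: start=32, rate=1.25, needs 100-32 = 68; ticks = ceil(68/1.25) = ceil(54.4000) = 55; reading at tick 55 = 32 + 1.25*55 = 100.7500
clock 2: start=45, rate=1.5, needs 100-45 = 55; ticks = ceil(55/1.5) = ceil(36.6667) = 37; reading at tick 37 = 45 + 1.5*37 = 100.5000
clock 3: start=25, rate=1.1, needs 100-25 = 75; ticks = ceil(75/1.1) = ceil(68.1818) = 69; reading at tick 69 = 25 + 1.1*69 = 100.9000
Minimum tick count = 37; winners = [2]; smallest index = 2

Answer: 2 37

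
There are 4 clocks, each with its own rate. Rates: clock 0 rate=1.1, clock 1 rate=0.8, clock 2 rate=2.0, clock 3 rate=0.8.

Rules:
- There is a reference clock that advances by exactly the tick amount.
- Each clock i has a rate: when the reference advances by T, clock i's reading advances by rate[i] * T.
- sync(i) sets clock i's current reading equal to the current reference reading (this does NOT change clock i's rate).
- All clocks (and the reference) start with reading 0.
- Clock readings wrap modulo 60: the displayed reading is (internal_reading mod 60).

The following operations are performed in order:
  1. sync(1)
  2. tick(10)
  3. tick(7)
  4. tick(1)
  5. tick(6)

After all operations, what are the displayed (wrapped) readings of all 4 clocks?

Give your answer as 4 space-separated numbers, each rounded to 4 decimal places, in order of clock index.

After op 1 sync(1): ref=0.0000 raw=[0.0000 0.0000 0.0000 0.0000]
After op 2 tick(10): ref=10.0000 raw=[11.0000 8.0000 20.0000 8.0000]
After op 3 tick(7): ref=17.0000 raw=[18.7000 13.6000 34.0000 13.6000]
After op 4 tick(1): ref=18.0000 raw=[19.8000 14.4000 36.0000 14.4000]
After op 5 tick(6): ref=24.0000 raw=[26.4000 19.2000 48.0000 19.2000]
Wrap final raw readings (mod 60): 26.4000 mod 60 = 26.4000; 19.2000 mod 60 = 19.2000; 48.0000 mod 60 = 48.0000; 19.2000 mod 60 = 19.2000

Answer: 26.4000 19.2000 48.0000 19.2000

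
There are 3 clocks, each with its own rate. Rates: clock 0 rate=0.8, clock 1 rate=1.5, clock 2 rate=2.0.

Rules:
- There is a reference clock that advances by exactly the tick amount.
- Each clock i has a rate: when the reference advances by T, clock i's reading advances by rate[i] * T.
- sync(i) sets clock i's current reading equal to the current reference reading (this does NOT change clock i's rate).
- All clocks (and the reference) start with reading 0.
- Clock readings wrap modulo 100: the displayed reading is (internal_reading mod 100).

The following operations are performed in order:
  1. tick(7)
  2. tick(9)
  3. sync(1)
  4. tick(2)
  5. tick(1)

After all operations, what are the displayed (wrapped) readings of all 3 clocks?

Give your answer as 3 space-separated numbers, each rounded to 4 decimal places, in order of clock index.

After op 1 tick(7): ref=7.0000 raw=[5.6000 10.5000 14.0000]
After op 2 tick(9): ref=16.0000 raw=[12.8000 24.0000 32.0000]
After op 3 sync(1): ref=16.0000 raw=[12.8000 16.0000 32.0000]
After op 4 tick(2): ref=18.0000 raw=[14.4000 19.0000 36.0000]
After op 5 tick(1): ref=19.0000 raw=[15.2000 20.5000 38.0000]
Wrap final raw readings (mod 100): 15.2000 mod 100 = 15.2000; 20.5000 mod 100 = 20.5000; 38.0000 mod 100 = 38.0000

Answer: 15.2000 20.5000 38.0000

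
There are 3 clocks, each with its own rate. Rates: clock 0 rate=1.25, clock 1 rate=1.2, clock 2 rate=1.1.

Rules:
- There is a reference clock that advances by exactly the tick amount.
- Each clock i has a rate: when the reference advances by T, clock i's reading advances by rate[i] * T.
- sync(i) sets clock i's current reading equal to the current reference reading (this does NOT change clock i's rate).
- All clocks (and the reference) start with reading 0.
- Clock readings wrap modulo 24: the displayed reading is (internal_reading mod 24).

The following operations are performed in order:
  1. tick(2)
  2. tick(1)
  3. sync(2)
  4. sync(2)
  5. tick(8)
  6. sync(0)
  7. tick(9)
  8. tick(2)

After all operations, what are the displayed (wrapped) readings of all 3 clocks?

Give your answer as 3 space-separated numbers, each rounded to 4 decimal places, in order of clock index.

Answer: 0.7500 2.4000 23.9000

Derivation:
After op 1 tick(2): ref=2.0000 raw=[2.5000 2.4000 2.2000]
After op 2 tick(1): ref=3.0000 raw=[3.7500 3.6000 3.3000]
After op 3 sync(2): ref=3.0000 raw=[3.7500 3.6000 3.0000]
After op 4 sync(2): ref=3.0000 raw=[3.7500 3.6000 3.0000]
After op 5 tick(8): ref=11.0000 raw=[13.7500 13.2000 11.8000]
After op 6 sync(0): ref=11.0000 raw=[11.0000 13.2000 11.8000]
After op 7 tick(9): ref=20.0000 raw=[22.2500 24.0000 21.7000]
After op 8 tick(2): ref=22.0000 raw=[24.7500 26.4000 23.9000]
Wrap final raw readings (mod 24): 24.7500 mod 24 = 0.7500; 26.4000 mod 24 = 2.4000; 23.9000 mod 24 = 23.9000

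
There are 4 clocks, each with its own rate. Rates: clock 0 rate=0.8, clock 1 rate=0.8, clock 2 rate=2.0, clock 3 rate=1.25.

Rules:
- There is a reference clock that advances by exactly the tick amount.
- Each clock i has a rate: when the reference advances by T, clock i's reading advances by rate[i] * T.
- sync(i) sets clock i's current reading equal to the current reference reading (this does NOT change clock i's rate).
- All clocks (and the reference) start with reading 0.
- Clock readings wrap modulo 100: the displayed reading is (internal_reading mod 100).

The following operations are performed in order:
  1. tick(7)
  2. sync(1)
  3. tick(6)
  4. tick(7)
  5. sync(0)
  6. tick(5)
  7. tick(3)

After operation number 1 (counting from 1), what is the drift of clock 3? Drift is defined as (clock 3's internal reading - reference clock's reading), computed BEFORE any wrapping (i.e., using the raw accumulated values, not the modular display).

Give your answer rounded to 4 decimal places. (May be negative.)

Answer: 1.7500

Derivation:
After op 1 tick(7): ref=7.0000 raw=[5.6000 5.6000 14.0000 8.7500]
Drift of clock 3 after op 1: 8.7500 - 7.0000 = 1.7500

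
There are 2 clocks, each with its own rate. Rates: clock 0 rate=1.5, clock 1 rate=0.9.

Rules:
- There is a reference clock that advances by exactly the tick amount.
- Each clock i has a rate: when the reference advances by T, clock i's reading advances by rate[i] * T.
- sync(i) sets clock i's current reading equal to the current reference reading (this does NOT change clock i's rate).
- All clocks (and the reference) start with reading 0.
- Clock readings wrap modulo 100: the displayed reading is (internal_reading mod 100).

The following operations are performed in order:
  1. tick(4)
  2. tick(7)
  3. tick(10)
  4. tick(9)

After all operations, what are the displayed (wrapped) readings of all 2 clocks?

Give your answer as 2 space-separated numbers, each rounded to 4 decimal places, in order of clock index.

After op 1 tick(4): ref=4.0000 raw=[6.0000 3.6000]
After op 2 tick(7): ref=11.0000 raw=[16.5000 9.9000]
After op 3 tick(10): ref=21.0000 raw=[31.5000 18.9000]
After op 4 tick(9): ref=30.0000 raw=[45.0000 27.0000]
Wrap final raw readings (mod 100): 45.0000 mod 100 = 45.0000; 27.0000 mod 100 = 27.0000

Answer: 45.0000 27.0000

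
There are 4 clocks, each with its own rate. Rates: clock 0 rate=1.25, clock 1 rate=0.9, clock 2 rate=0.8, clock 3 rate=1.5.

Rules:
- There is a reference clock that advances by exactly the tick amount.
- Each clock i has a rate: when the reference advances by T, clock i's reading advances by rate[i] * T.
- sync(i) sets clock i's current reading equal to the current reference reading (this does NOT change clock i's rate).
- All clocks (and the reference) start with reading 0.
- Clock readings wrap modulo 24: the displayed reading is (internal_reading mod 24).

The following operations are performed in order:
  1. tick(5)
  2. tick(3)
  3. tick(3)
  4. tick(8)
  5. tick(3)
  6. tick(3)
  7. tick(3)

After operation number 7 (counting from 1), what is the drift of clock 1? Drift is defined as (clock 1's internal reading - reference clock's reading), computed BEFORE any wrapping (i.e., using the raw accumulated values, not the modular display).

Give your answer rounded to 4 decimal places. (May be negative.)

Answer: -2.8000

Derivation:
After op 1 tick(5): ref=5.0000 raw=[6.2500 4.5000 4.0000 7.5000]
After op 2 tick(3): ref=8.0000 raw=[10.0000 7.2000 6.4000 12.0000]
After op 3 tick(3): ref=11.0000 raw=[13.7500 9.9000 8.8000 16.5000]
After op 4 tick(8): ref=19.0000 raw=[23.7500 17.1000 15.2000 28.5000]
After op 5 tick(3): ref=22.0000 raw=[27.5000 19.8000 17.6000 33.0000]
After op 6 tick(3): ref=25.0000 raw=[31.2500 22.5000 20.0000 37.5000]
After op 7 tick(3): ref=28.0000 raw=[35.0000 25.2000 22.4000 42.0000]
Drift of clock 1 after op 7: 25.2000 - 28.0000 = -2.8000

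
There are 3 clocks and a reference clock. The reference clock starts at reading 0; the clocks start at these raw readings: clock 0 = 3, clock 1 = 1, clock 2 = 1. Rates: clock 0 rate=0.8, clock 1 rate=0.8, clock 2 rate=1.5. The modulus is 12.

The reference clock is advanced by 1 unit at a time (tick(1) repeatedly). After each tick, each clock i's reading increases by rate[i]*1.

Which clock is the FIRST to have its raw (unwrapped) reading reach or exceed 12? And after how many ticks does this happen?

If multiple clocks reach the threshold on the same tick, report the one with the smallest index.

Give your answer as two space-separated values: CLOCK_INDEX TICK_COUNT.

clock 0: start=3, rate=0.8, needs 12-3 = 9; ticks = ceil(9/0.8) = ceil(11.2500) = 12; reading at tick 12 = 3 + 0.8*12 = 12.6000
clock 1: start=1, rate=0.8, needs 12-1 = 11; ticks = ceil(11/0.8) = ceil(13.7500) = 14; reading at tick 14 = 1 + 0.8*14 = 12.2000
clock 2: start=1, rate=1.5, needs 12-1 = 11; ticks = ceil(11/1.5) = ceil(7.3333) = 8; reading at tick 8 = 1 + 1.5*8 = 13.0000
Minimum tick count = 8; winners = [2]; smallest index = 2

Answer: 2 8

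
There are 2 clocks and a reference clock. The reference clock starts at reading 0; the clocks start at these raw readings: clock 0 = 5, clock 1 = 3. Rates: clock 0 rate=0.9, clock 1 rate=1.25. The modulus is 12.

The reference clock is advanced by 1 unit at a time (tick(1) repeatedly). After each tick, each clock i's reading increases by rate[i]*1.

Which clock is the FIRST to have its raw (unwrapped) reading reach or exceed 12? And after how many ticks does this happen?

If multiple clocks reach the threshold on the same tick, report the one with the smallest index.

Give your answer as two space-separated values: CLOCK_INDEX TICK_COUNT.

Answer: 0 8

Derivation:
clock 0: start=5, rate=0.9, needs 12-5 = 7; ticks = ceil(7/0.9) = ceil(7.7778) = 8; reading at tick 8 = 5 + 0.9*8 = 12.2000
clock 1: start=3, rate=1.25, needs 12-3 = 9; ticks = ceil(9/1.25) = ceil(7.2000) = 8; reading at tick 8 = 3 + 1.25*8 = 13.0000
Minimum tick count = 8; winners = [0, 1]; smallest index = 0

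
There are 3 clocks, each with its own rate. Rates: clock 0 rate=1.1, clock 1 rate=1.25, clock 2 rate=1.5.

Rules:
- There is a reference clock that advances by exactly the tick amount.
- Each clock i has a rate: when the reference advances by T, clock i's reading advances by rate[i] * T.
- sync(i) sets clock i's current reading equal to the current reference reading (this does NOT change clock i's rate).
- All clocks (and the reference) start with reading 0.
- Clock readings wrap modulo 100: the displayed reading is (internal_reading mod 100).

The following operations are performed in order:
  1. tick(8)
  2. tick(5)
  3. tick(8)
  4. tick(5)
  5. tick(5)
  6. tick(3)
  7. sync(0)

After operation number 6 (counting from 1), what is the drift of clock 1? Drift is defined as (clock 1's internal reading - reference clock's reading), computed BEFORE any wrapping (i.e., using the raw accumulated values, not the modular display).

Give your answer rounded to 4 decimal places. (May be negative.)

After op 1 tick(8): ref=8.0000 raw=[8.8000 10.0000 12.0000]
After op 2 tick(5): ref=13.0000 raw=[14.3000 16.2500 19.5000]
After op 3 tick(8): ref=21.0000 raw=[23.1000 26.2500 31.5000]
After op 4 tick(5): ref=26.0000 raw=[28.6000 32.5000 39.0000]
After op 5 tick(5): ref=31.0000 raw=[34.1000 38.7500 46.5000]
After op 6 tick(3): ref=34.0000 raw=[37.4000 42.5000 51.0000]
Drift of clock 1 after op 6: 42.5000 - 34.0000 = 8.5000

Answer: 8.5000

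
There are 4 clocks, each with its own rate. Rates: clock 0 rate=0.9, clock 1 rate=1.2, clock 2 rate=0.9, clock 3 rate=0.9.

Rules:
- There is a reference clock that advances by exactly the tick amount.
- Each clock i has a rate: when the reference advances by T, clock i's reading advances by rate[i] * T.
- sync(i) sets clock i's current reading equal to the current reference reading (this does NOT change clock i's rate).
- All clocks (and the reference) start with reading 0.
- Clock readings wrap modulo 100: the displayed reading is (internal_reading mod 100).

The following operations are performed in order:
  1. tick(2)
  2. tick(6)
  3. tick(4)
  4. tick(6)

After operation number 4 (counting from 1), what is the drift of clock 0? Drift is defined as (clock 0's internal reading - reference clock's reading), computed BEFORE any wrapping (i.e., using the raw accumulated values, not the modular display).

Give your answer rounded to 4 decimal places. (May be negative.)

After op 1 tick(2): ref=2.0000 raw=[1.8000 2.4000 1.8000 1.8000]
After op 2 tick(6): ref=8.0000 raw=[7.2000 9.6000 7.2000 7.2000]
After op 3 tick(4): ref=12.0000 raw=[10.8000 14.4000 10.8000 10.8000]
After op 4 tick(6): ref=18.0000 raw=[16.2000 21.6000 16.2000 16.2000]
Drift of clock 0 after op 4: 16.2000 - 18.0000 = -1.8000

Answer: -1.8000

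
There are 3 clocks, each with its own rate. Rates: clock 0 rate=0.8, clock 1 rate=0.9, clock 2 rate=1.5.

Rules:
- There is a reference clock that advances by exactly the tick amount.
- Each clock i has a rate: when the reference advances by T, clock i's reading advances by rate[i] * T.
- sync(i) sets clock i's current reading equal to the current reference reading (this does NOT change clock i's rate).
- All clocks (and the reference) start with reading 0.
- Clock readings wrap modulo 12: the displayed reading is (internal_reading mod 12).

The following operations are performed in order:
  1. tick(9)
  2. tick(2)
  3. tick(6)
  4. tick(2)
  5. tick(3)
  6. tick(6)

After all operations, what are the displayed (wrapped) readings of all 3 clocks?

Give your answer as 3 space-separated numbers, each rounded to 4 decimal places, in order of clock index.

After op 1 tick(9): ref=9.0000 raw=[7.2000 8.1000 13.5000]
After op 2 tick(2): ref=11.0000 raw=[8.8000 9.9000 16.5000]
After op 3 tick(6): ref=17.0000 raw=[13.6000 15.3000 25.5000]
After op 4 tick(2): ref=19.0000 raw=[15.2000 17.1000 28.5000]
After op 5 tick(3): ref=22.0000 raw=[17.6000 19.8000 33.0000]
After op 6 tick(6): ref=28.0000 raw=[22.4000 25.2000 42.0000]
Wrap final raw readings (mod 12): 22.4000 mod 12 = 10.4000; 25.2000 mod 12 = 1.2000; 42.0000 mod 12 = 6.0000

Answer: 10.4000 1.2000 6.0000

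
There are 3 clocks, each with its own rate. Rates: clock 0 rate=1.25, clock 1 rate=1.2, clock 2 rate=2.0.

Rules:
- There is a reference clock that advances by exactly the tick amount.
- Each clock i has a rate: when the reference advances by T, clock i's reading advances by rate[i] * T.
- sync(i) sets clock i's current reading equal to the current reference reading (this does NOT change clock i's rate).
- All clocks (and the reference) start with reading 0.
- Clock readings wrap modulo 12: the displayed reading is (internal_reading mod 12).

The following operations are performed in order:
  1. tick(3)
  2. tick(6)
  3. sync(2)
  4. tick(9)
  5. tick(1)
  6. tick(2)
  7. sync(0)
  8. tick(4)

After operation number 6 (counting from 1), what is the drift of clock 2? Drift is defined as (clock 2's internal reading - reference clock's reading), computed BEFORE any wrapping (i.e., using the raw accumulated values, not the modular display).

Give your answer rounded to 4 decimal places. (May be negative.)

After op 1 tick(3): ref=3.0000 raw=[3.7500 3.6000 6.0000]
After op 2 tick(6): ref=9.0000 raw=[11.2500 10.8000 18.0000]
After op 3 sync(2): ref=9.0000 raw=[11.2500 10.8000 9.0000]
After op 4 tick(9): ref=18.0000 raw=[22.5000 21.6000 27.0000]
After op 5 tick(1): ref=19.0000 raw=[23.7500 22.8000 29.0000]
After op 6 tick(2): ref=21.0000 raw=[26.2500 25.2000 33.0000]
Drift of clock 2 after op 6: 33.0000 - 21.0000 = 12.0000

Answer: 12.0000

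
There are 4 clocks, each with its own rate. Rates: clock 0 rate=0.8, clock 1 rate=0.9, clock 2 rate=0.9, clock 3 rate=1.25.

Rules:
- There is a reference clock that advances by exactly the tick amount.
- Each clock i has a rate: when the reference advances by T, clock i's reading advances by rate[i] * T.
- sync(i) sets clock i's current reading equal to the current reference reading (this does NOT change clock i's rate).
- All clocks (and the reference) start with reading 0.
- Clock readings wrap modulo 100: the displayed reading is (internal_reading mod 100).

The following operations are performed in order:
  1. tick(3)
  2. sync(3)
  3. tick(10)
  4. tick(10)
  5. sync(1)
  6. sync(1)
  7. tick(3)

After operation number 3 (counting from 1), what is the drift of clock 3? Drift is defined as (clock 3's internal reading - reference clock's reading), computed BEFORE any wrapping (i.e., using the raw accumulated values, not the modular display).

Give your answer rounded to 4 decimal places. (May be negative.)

Answer: 2.5000

Derivation:
After op 1 tick(3): ref=3.0000 raw=[2.4000 2.7000 2.7000 3.7500]
After op 2 sync(3): ref=3.0000 raw=[2.4000 2.7000 2.7000 3.0000]
After op 3 tick(10): ref=13.0000 raw=[10.4000 11.7000 11.7000 15.5000]
Drift of clock 3 after op 3: 15.5000 - 13.0000 = 2.5000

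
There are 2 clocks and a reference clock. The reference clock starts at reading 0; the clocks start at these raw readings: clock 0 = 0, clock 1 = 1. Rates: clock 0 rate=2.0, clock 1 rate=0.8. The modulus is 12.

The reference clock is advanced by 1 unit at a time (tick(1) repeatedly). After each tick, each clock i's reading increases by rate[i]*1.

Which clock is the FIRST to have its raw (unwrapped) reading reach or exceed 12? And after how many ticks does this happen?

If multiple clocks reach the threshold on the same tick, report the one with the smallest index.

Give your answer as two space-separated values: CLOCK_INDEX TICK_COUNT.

Answer: 0 6

Derivation:
clock 0: start=0, rate=2.0, needs 12-0 = 12; ticks = ceil(12/2.0) = ceil(6.0000) = 6; reading at tick 6 = 0 + 2.0*6 = 12.0000
clock 1: start=1, rate=0.8, needs 12-1 = 11; ticks = ceil(11/0.8) = ceil(13.7500) = 14; reading at tick 14 = 1 + 0.8*14 = 12.2000
Minimum tick count = 6; winners = [0]; smallest index = 0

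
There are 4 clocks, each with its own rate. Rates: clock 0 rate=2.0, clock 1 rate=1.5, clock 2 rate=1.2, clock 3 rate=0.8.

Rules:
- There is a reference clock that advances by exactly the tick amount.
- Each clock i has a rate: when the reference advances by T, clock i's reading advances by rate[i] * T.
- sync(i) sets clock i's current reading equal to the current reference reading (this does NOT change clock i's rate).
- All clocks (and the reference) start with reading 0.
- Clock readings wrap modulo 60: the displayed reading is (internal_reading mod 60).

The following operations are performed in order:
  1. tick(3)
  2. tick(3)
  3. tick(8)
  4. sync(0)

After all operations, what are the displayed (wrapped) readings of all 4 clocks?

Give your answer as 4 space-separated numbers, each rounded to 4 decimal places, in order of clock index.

Answer: 14.0000 21.0000 16.8000 11.2000

Derivation:
After op 1 tick(3): ref=3.0000 raw=[6.0000 4.5000 3.6000 2.4000]
After op 2 tick(3): ref=6.0000 raw=[12.0000 9.0000 7.2000 4.8000]
After op 3 tick(8): ref=14.0000 raw=[28.0000 21.0000 16.8000 11.2000]
After op 4 sync(0): ref=14.0000 raw=[14.0000 21.0000 16.8000 11.2000]
Wrap final raw readings (mod 60): 14.0000 mod 60 = 14.0000; 21.0000 mod 60 = 21.0000; 16.8000 mod 60 = 16.8000; 11.2000 mod 60 = 11.2000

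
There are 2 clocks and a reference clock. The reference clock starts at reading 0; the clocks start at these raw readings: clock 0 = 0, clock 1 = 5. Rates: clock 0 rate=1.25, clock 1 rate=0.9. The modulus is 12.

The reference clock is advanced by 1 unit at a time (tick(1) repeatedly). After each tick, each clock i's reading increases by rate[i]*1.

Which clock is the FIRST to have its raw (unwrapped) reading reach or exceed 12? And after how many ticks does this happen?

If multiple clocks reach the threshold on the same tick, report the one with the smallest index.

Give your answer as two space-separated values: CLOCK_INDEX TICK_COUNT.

clock 0: start=0, rate=1.25, needs 12-0 = 12; ticks = ceil(12/1.25) = ceil(9.6000) = 10; reading at tick 10 = 0 + 1.25*10 = 12.5000
clock 1: start=5, rate=0.9, needs 12-5 = 7; ticks = ceil(7/0.9) = ceil(7.7778) = 8; reading at tick 8 = 5 + 0.9*8 = 12.2000
Minimum tick count = 8; winners = [1]; smallest index = 1

Answer: 1 8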